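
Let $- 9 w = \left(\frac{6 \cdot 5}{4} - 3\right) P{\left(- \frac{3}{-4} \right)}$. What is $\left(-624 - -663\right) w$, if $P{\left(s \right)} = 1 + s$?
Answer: $- \frac{273}{8} \approx -34.125$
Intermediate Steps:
$w = - \frac{7}{8}$ ($w = - \frac{\left(\frac{6 \cdot 5}{4} - 3\right) \left(1 - \frac{3}{-4}\right)}{9} = - \frac{\left(30 \cdot \frac{1}{4} - 3\right) \left(1 - - \frac{3}{4}\right)}{9} = - \frac{\left(\frac{15}{2} - 3\right) \left(1 + \frac{3}{4}\right)}{9} = - \frac{\frac{9}{2} \cdot \frac{7}{4}}{9} = \left(- \frac{1}{9}\right) \frac{63}{8} = - \frac{7}{8} \approx -0.875$)
$\left(-624 - -663\right) w = \left(-624 - -663\right) \left(- \frac{7}{8}\right) = \left(-624 + 663\right) \left(- \frac{7}{8}\right) = 39 \left(- \frac{7}{8}\right) = - \frac{273}{8}$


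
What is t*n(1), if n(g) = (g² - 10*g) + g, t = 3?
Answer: -24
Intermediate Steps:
n(g) = g² - 9*g
t*n(1) = 3*(1*(-9 + 1)) = 3*(1*(-8)) = 3*(-8) = -24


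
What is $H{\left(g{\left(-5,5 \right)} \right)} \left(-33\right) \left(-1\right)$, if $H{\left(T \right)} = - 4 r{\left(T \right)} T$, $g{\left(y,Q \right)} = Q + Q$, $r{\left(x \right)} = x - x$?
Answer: $0$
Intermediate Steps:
$r{\left(x \right)} = 0$
$g{\left(y,Q \right)} = 2 Q$
$H{\left(T \right)} = 0$ ($H{\left(T \right)} = \left(-4\right) 0 T = 0 T = 0$)
$H{\left(g{\left(-5,5 \right)} \right)} \left(-33\right) \left(-1\right) = 0 \left(-33\right) \left(-1\right) = 0 \left(-1\right) = 0$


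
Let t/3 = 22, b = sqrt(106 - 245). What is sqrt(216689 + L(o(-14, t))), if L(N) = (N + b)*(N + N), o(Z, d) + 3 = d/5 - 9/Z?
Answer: sqrt(1062928262 + 106260*I*sqrt(139))/70 ≈ 465.75 + 0.27447*I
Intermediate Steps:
b = I*sqrt(139) (b = sqrt(-139) = I*sqrt(139) ≈ 11.79*I)
t = 66 (t = 3*22 = 66)
o(Z, d) = -3 - 9/Z + d/5 (o(Z, d) = -3 + (d/5 - 9/Z) = -3 + (-9/Z + d/5) = -3 - 9/Z + d/5)
L(N) = 2*N*(N + I*sqrt(139)) (L(N) = (N + I*sqrt(139))*(N + N) = (N + I*sqrt(139))*(2*N) = 2*N*(N + I*sqrt(139)))
sqrt(216689 + L(o(-14, t))) = sqrt(216689 + 2*(-3 - 9/(-14) + (1/5)*66)*((-3 - 9/(-14) + (1/5)*66) + I*sqrt(139))) = sqrt(216689 + 2*(-3 - 9*(-1/14) + 66/5)*((-3 - 9*(-1/14) + 66/5) + I*sqrt(139))) = sqrt(216689 + 2*(-3 + 9/14 + 66/5)*((-3 + 9/14 + 66/5) + I*sqrt(139))) = sqrt(216689 + 2*(759/70)*(759/70 + I*sqrt(139))) = sqrt(216689 + (576081/2450 + 759*I*sqrt(139)/35)) = sqrt(531464131/2450 + 759*I*sqrt(139)/35)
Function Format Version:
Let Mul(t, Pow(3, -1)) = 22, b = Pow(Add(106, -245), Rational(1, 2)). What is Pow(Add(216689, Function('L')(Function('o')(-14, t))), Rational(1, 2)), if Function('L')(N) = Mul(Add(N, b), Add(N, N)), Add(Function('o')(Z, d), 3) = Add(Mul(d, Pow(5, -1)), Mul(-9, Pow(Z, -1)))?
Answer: Mul(Rational(1, 70), Pow(Add(1062928262, Mul(106260, I, Pow(139, Rational(1, 2)))), Rational(1, 2))) ≈ Add(465.75, Mul(0.27447, I))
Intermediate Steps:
b = Mul(I, Pow(139, Rational(1, 2))) (b = Pow(-139, Rational(1, 2)) = Mul(I, Pow(139, Rational(1, 2))) ≈ Mul(11.790, I))
t = 66 (t = Mul(3, 22) = 66)
Function('o')(Z, d) = Add(-3, Mul(-9, Pow(Z, -1)), Mul(Rational(1, 5), d)) (Function('o')(Z, d) = Add(-3, Add(Mul(d, Pow(5, -1)), Mul(-9, Pow(Z, -1)))) = Add(-3, Add(Mul(d, Rational(1, 5)), Mul(-9, Pow(Z, -1)))) = Add(-3, Add(Mul(Rational(1, 5), d), Mul(-9, Pow(Z, -1)))) = Add(-3, Add(Mul(-9, Pow(Z, -1)), Mul(Rational(1, 5), d))) = Add(-3, Mul(-9, Pow(Z, -1)), Mul(Rational(1, 5), d)))
Function('L')(N) = Mul(2, N, Add(N, Mul(I, Pow(139, Rational(1, 2))))) (Function('L')(N) = Mul(Add(N, Mul(I, Pow(139, Rational(1, 2)))), Add(N, N)) = Mul(Add(N, Mul(I, Pow(139, Rational(1, 2)))), Mul(2, N)) = Mul(2, N, Add(N, Mul(I, Pow(139, Rational(1, 2))))))
Pow(Add(216689, Function('L')(Function('o')(-14, t))), Rational(1, 2)) = Pow(Add(216689, Mul(2, Add(-3, Mul(-9, Pow(-14, -1)), Mul(Rational(1, 5), 66)), Add(Add(-3, Mul(-9, Pow(-14, -1)), Mul(Rational(1, 5), 66)), Mul(I, Pow(139, Rational(1, 2)))))), Rational(1, 2)) = Pow(Add(216689, Mul(2, Add(-3, Mul(-9, Rational(-1, 14)), Rational(66, 5)), Add(Add(-3, Mul(-9, Rational(-1, 14)), Rational(66, 5)), Mul(I, Pow(139, Rational(1, 2)))))), Rational(1, 2)) = Pow(Add(216689, Mul(2, Add(-3, Rational(9, 14), Rational(66, 5)), Add(Add(-3, Rational(9, 14), Rational(66, 5)), Mul(I, Pow(139, Rational(1, 2)))))), Rational(1, 2)) = Pow(Add(216689, Mul(2, Rational(759, 70), Add(Rational(759, 70), Mul(I, Pow(139, Rational(1, 2)))))), Rational(1, 2)) = Pow(Add(216689, Add(Rational(576081, 2450), Mul(Rational(759, 35), I, Pow(139, Rational(1, 2))))), Rational(1, 2)) = Pow(Add(Rational(531464131, 2450), Mul(Rational(759, 35), I, Pow(139, Rational(1, 2)))), Rational(1, 2))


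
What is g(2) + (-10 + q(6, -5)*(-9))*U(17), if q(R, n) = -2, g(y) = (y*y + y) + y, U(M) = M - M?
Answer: 8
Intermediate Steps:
U(M) = 0
g(y) = y² + 2*y (g(y) = (y² + y) + y = (y + y²) + y = y² + 2*y)
g(2) + (-10 + q(6, -5)*(-9))*U(17) = 2*(2 + 2) + (-10 - 2*(-9))*0 = 2*4 + (-10 + 18)*0 = 8 + 8*0 = 8 + 0 = 8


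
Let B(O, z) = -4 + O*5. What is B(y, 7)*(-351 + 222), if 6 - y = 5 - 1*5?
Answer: -3354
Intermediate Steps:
y = 6 (y = 6 - (5 - 1*5) = 6 - (5 - 5) = 6 - 1*0 = 6 + 0 = 6)
B(O, z) = -4 + 5*O
B(y, 7)*(-351 + 222) = (-4 + 5*6)*(-351 + 222) = (-4 + 30)*(-129) = 26*(-129) = -3354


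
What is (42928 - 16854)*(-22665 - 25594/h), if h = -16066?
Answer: -4746905928952/8033 ≈ -5.9093e+8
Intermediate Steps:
(42928 - 16854)*(-22665 - 25594/h) = (42928 - 16854)*(-22665 - 25594/(-16066)) = 26074*(-22665 - 25594*(-1/16066)) = 26074*(-22665 + 12797/8033) = 26074*(-182055148/8033) = -4746905928952/8033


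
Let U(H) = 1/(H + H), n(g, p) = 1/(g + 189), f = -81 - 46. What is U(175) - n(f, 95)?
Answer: -72/5425 ≈ -0.013272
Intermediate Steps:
f = -127
n(g, p) = 1/(189 + g)
U(H) = 1/(2*H)
U(175) - n(f, 95) = (1/2)/175 - 1/(189 - 127) = (1/2)*(1/175) - 1/62 = 1/350 - 1*1/62 = 1/350 - 1/62 = -72/5425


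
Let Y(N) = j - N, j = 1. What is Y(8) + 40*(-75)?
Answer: -3007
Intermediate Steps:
Y(N) = 1 - N
Y(8) + 40*(-75) = (1 - 1*8) + 40*(-75) = (1 - 8) - 3000 = -7 - 3000 = -3007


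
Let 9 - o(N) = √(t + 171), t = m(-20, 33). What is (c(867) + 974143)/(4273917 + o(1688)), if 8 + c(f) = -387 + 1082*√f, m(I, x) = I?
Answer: 4161726894648/18266443453325 + 1082*√453/1074496673725 + 973748*√151/18266443453325 + 4624387932*√3/1074496673725 ≈ 0.23529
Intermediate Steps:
t = -20
o(N) = 9 - √151 (o(N) = 9 - √(-20 + 171) = 9 - √151)
c(f) = -395 + 1082*√f (c(f) = -8 + (-387 + 1082*√f) = -395 + 1082*√f)
(c(867) + 974143)/(4273917 + o(1688)) = ((-395 + 1082*√867) + 974143)/(4273917 + (9 - √151)) = ((-395 + 1082*(17*√3)) + 974143)/(4273926 - √151) = ((-395 + 18394*√3) + 974143)/(4273926 - √151) = (973748 + 18394*√3)/(4273926 - √151)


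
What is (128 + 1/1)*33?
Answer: 4257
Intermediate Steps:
(128 + 1/1)*33 = (128 + 1)*33 = 129*33 = 4257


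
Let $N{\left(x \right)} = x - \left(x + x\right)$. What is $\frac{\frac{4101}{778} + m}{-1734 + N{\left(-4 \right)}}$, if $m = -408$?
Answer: $\frac{313323}{1345940} \approx 0.23279$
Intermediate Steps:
$N{\left(x \right)} = - x$ ($N{\left(x \right)} = x - 2 x = - x$)
$\frac{\frac{4101}{778} + m}{-1734 + N{\left(-4 \right)}} = \frac{\frac{4101}{778} - 408}{-1734 - -4} = \frac{4101 \cdot \frac{1}{778} - 408}{-1734 + 4} = \frac{\frac{4101}{778} - 408}{-1730} = \left(- \frac{313323}{778}\right) \left(- \frac{1}{1730}\right) = \frac{313323}{1345940}$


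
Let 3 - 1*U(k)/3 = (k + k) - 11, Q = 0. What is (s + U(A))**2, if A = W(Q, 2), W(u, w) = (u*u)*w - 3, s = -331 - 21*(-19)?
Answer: 16384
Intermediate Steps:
s = 68 (s = -331 - 1*(-399) = -331 + 399 = 68)
W(u, w) = -3 + w*u**2 (W(u, w) = u**2*w - 3 = w*u**2 - 3 = -3 + w*u**2)
A = -3 (A = -3 + 2*0**2 = -3 + 2*0 = -3 + 0 = -3)
U(k) = 42 - 6*k (U(k) = 9 - 3*((k + k) - 11) = 9 - 3*(2*k - 11) = 9 - 3*(-11 + 2*k) = 9 + (33 - 6*k) = 42 - 6*k)
(s + U(A))**2 = (68 + (42 - 6*(-3)))**2 = (68 + (42 + 18))**2 = (68 + 60)**2 = 128**2 = 16384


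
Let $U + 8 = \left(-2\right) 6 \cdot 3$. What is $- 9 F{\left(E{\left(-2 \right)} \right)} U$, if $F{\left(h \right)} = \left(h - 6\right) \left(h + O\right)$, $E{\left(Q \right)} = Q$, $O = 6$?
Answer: $-12672$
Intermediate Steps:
$F{\left(h \right)} = \left(-6 + h\right) \left(6 + h\right)$ ($F{\left(h \right)} = \left(h - 6\right) \left(h + 6\right) = \left(-6 + h\right) \left(6 + h\right)$)
$U = -44$ ($U = -8 + \left(-2\right) 6 \cdot 3 = -8 - 36 = -44$)
$- 9 F{\left(E{\left(-2 \right)} \right)} U = - 9 \left(-36 + \left(-2\right)^{2}\right) \left(-44\right) = - 9 \left(-36 + 4\right) \left(-44\right) = \left(-9\right) \left(-32\right) \left(-44\right) = 288 \left(-44\right) = -12672$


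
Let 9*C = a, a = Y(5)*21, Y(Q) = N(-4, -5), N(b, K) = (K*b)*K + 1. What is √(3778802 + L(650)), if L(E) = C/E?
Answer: √63861747794/130 ≈ 1943.9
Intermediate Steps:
N(b, K) = 1 + b*K² (N(b, K) = b*K² + 1 = 1 + b*K²)
Y(Q) = -99 (Y(Q) = 1 - 4*(-5)² = 1 - 4*25 = 1 - 100 = -99)
a = -2079 (a = -99*21 = -2079)
C = -231 (C = (⅑)*(-2079) = -231)
L(E) = -231/E
√(3778802 + L(650)) = √(3778802 - 231/650) = √(2456221069/650) = √63861747794/130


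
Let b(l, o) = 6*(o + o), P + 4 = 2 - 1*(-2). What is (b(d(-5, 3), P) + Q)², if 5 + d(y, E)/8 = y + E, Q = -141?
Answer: 19881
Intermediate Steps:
P = 0 (P = -4 + (2 - 1*(-2)) = -4 + (2 + 2) = -4 + 4 = 0)
d(y, E) = -40 + 8*E + 8*y (d(y, E) = -40 + 8*(y + E) = -40 + 8*(E + y) = -40 + (8*E + 8*y) = -40 + 8*E + 8*y)
b(l, o) = 12*o (b(l, o) = 6*(2*o) = 12*o)
(b(d(-5, 3), P) + Q)² = (12*0 - 141)² = (0 - 141)² = (-141)² = 19881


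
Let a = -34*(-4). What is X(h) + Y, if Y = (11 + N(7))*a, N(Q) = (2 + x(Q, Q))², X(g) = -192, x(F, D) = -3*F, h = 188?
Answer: 50400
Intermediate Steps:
a = 136
N(Q) = (2 - 3*Q)²
Y = 50592 (Y = (11 + (-2 + 3*7)²)*136 = (11 + (-2 + 21)²)*136 = (11 + 19²)*136 = (11 + 361)*136 = 372*136 = 50592)
X(h) + Y = -192 + 50592 = 50400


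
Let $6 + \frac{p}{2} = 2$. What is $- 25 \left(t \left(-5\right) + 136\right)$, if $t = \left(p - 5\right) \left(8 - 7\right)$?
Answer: $-5025$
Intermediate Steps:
$p = -8$ ($p = -12 + 2 \cdot 2 = -12 + 4 = -8$)
$t = -13$ ($t = \left(-8 - 5\right) \left(8 - 7\right) = \left(-13\right) 1 = -13$)
$- 25 \left(t \left(-5\right) + 136\right) = - 25 \left(\left(-13\right) \left(-5\right) + 136\right) = - 25 \left(65 + 136\right) = \left(-25\right) 201 = -5025$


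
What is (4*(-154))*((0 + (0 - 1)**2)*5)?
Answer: -3080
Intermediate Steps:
(4*(-154))*((0 + (0 - 1)**2)*5) = -616*(0 + (-1)**2)*5 = -616*(0 + 1)*5 = -616*5 = -3080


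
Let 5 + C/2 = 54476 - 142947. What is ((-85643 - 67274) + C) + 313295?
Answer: -16574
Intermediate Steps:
C = -176952 (C = -10 + 2*(54476 - 142947) = -10 + 2*(-88471) = -10 - 176942 = -176952)
((-85643 - 67274) + C) + 313295 = ((-85643 - 67274) - 176952) + 313295 = (-152917 - 176952) + 313295 = -329869 + 313295 = -16574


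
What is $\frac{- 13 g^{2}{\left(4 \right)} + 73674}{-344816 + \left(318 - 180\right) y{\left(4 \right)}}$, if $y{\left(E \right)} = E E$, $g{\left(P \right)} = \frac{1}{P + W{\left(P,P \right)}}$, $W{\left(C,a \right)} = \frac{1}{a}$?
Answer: $- \frac{217261}{1010344} \approx -0.21504$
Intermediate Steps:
$g{\left(P \right)} = \frac{1}{P + \frac{1}{P}}$
$y{\left(E \right)} = E^{2}$
$\frac{- 13 g^{2}{\left(4 \right)} + 73674}{-344816 + \left(318 - 180\right) y{\left(4 \right)}} = \frac{- 13 \left(\frac{4}{1 + 4^{2}}\right)^{2} + 73674}{-344816 + \left(318 - 180\right) 4^{2}} = \frac{- 13 \left(\frac{4}{1 + 16}\right)^{2} + 73674}{-344816 + 138 \cdot 16} = \frac{- 13 \left(\frac{4}{17}\right)^{2} + 73674}{-344816 + 2208} = \frac{- 13 \left(4 \cdot \frac{1}{17}\right)^{2} + 73674}{-342608} = \left(- 13 \left(\frac{4}{17}\right)^{2} + 73674\right) \left(- \frac{1}{342608}\right) = \left(\left(-13\right) \frac{16}{289} + 73674\right) \left(- \frac{1}{342608}\right) = \left(- \frac{208}{289} + 73674\right) \left(- \frac{1}{342608}\right) = \frac{21291578}{289} \left(- \frac{1}{342608}\right) = - \frac{217261}{1010344}$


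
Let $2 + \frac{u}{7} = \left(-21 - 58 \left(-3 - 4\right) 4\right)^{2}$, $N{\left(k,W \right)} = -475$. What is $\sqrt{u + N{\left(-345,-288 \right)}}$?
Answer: $\sqrt{17986774} \approx 4241.1$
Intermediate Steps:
$u = 17987249$ ($u = -14 + 7 \left(-21 - 58 \left(-3 - 4\right) 4\right)^{2} = -14 + 7 \left(-21 - 58 \left(\left(-7\right) 4\right)\right)^{2} = -14 + 7 \left(-21 - -1624\right)^{2} = -14 + 7 \left(-21 + 1624\right)^{2} = -14 + 7 \cdot 1603^{2} = -14 + 7 \cdot 2569609 = -14 + 17987263 = 17987249$)
$\sqrt{u + N{\left(-345,-288 \right)}} = \sqrt{17987249 - 475} = \sqrt{17986774}$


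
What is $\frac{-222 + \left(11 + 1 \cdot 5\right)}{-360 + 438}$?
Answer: $- \frac{103}{39} \approx -2.641$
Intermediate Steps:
$\frac{-222 + \left(11 + 1 \cdot 5\right)}{-360 + 438} = \frac{-222 + \left(11 + 5\right)}{78} = \left(-222 + 16\right) \frac{1}{78} = \left(-206\right) \frac{1}{78} = - \frac{103}{39}$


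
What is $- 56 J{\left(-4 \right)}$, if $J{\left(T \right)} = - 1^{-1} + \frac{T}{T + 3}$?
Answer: $-168$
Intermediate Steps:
$J{\left(T \right)} = -1 + \frac{T}{3 + T}$ ($J{\left(T \right)} = \left(-1\right) 1 + \frac{T}{3 + T} = -1 + \frac{T}{3 + T}$)
$- 56 J{\left(-4 \right)} = - 56 \left(- \frac{3}{3 - 4}\right) = - 56 \left(- \frac{3}{-1}\right) = - 56 \left(\left(-3\right) \left(-1\right)\right) = \left(-56\right) 3 = -168$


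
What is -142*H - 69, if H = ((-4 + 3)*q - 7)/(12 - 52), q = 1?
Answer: -487/5 ≈ -97.400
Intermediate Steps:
H = ⅕ (H = ((-4 + 3)*1 - 7)/(12 - 52) = (-1*1 - 7)/(-40) = (-1 - 7)*(-1/40) = -8*(-1/40) = ⅕ ≈ 0.20000)
-142*H - 69 = -142*⅕ - 69 = -142/5 - 69 = -487/5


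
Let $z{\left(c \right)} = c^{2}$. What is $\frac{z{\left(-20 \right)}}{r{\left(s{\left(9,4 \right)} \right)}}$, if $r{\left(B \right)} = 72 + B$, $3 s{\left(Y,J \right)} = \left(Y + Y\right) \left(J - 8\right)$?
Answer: $\frac{25}{3} \approx 8.3333$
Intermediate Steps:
$s{\left(Y,J \right)} = \frac{2 Y \left(-8 + J\right)}{3}$ ($s{\left(Y,J \right)} = \frac{\left(Y + Y\right) \left(J - 8\right)}{3} = \frac{2 Y \left(-8 + J\right)}{3}$)
$\frac{z{\left(-20 \right)}}{r{\left(s{\left(9,4 \right)} \right)}} = \frac{\left(-20\right)^{2}}{72 + \frac{2}{3} \cdot 9 \left(-8 + 4\right)} = \frac{400}{72 + \frac{2}{3} \cdot 9 \left(-4\right)} = \frac{400}{72 - 24} = \frac{400}{48} = 400 \cdot \frac{1}{48} = \frac{25}{3}$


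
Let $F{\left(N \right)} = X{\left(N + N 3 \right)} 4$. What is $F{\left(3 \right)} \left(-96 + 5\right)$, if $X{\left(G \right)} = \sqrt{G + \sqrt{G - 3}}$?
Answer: $- 364 \sqrt{15} \approx -1409.8$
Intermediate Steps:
$X{\left(G \right)} = \sqrt{G + \sqrt{-3 + G}}$
$F{\left(N \right)} = 4 \sqrt{\sqrt{-3 + 4 N} + 4 N}$ ($F{\left(N \right)} = \sqrt{\left(N + N 3\right) + \sqrt{-3 + \left(N + N 3\right)}} 4 = \sqrt{\left(N + 3 N\right) + \sqrt{-3 + \left(N + 3 N\right)}} 4 = \sqrt{4 N + \sqrt{-3 + 4 N}} 4 = \sqrt{\sqrt{-3 + 4 N} + 4 N} 4 = 4 \sqrt{\sqrt{-3 + 4 N} + 4 N}$)
$F{\left(3 \right)} \left(-96 + 5\right) = 4 \sqrt{\sqrt{-3 + 4 \cdot 3} + 4 \cdot 3} \left(-96 + 5\right) = 4 \sqrt{\sqrt{-3 + 12} + 12} \left(-91\right) = 4 \sqrt{\sqrt{9} + 12} \left(-91\right) = 4 \sqrt{3 + 12} \left(-91\right) = 4 \sqrt{15} \left(-91\right) = - 364 \sqrt{15}$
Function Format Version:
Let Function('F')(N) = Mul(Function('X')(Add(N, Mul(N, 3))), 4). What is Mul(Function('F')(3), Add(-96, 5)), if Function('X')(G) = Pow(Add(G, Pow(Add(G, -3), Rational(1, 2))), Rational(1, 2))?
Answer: Mul(-364, Pow(15, Rational(1, 2))) ≈ -1409.8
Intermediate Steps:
Function('X')(G) = Pow(Add(G, Pow(Add(-3, G), Rational(1, 2))), Rational(1, 2))
Function('F')(N) = Mul(4, Pow(Add(Pow(Add(-3, Mul(4, N)), Rational(1, 2)), Mul(4, N)), Rational(1, 2))) (Function('F')(N) = Mul(Pow(Add(Add(N, Mul(N, 3)), Pow(Add(-3, Add(N, Mul(N, 3))), Rational(1, 2))), Rational(1, 2)), 4) = Mul(Pow(Add(Add(N, Mul(3, N)), Pow(Add(-3, Add(N, Mul(3, N))), Rational(1, 2))), Rational(1, 2)), 4) = Mul(Pow(Add(Mul(4, N), Pow(Add(-3, Mul(4, N)), Rational(1, 2))), Rational(1, 2)), 4) = Mul(Pow(Add(Pow(Add(-3, Mul(4, N)), Rational(1, 2)), Mul(4, N)), Rational(1, 2)), 4) = Mul(4, Pow(Add(Pow(Add(-3, Mul(4, N)), Rational(1, 2)), Mul(4, N)), Rational(1, 2))))
Mul(Function('F')(3), Add(-96, 5)) = Mul(Mul(4, Pow(Add(Pow(Add(-3, Mul(4, 3)), Rational(1, 2)), Mul(4, 3)), Rational(1, 2))), Add(-96, 5)) = Mul(Mul(4, Pow(Add(Pow(Add(-3, 12), Rational(1, 2)), 12), Rational(1, 2))), -91) = Mul(Mul(4, Pow(Add(Pow(9, Rational(1, 2)), 12), Rational(1, 2))), -91) = Mul(Mul(4, Pow(Add(3, 12), Rational(1, 2))), -91) = Mul(Mul(4, Pow(15, Rational(1, 2))), -91) = Mul(-364, Pow(15, Rational(1, 2)))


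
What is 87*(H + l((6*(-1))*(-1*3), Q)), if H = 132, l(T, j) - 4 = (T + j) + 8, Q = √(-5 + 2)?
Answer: 14094 + 87*I*√3 ≈ 14094.0 + 150.69*I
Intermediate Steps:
Q = I*√3 (Q = √(-3) = I*√3 ≈ 1.732*I)
l(T, j) = 12 + T + j (l(T, j) = 4 + ((T + j) + 8) = 4 + (8 + T + j) = 12 + T + j)
87*(H + l((6*(-1))*(-1*3), Q)) = 87*(132 + (12 + (6*(-1))*(-1*3) + I*√3)) = 87*(132 + (12 - 6*(-3) + I*√3)) = 87*(132 + (12 + 18 + I*√3)) = 87*(132 + (30 + I*√3)) = 87*(162 + I*√3) = 14094 + 87*I*√3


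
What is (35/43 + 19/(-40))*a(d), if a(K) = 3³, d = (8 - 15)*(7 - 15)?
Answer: 15741/1720 ≈ 9.1517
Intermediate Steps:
d = 56 (d = -7*(-8) = 56)
a(K) = 27
(35/43 + 19/(-40))*a(d) = (35/43 + 19/(-40))*27 = (35*(1/43) + 19*(-1/40))*27 = (35/43 - 19/40)*27 = (583/1720)*27 = 15741/1720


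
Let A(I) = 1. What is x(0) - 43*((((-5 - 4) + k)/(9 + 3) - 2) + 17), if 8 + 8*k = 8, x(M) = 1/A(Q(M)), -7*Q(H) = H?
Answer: -2447/4 ≈ -611.75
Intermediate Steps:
Q(H) = -H/7
x(M) = 1 (x(M) = 1/1 = 1)
k = 0 (k = -1 + (1/8)*8 = -1 + 1 = 0)
x(0) - 43*((((-5 - 4) + k)/(9 + 3) - 2) + 17) = 1 - 43*((((-5 - 4) + 0)/(9 + 3) - 2) + 17) = 1 - 43*(((-9 + 0)/12 - 2) + 17) = 1 - 43*((-9*1/12 - 2) + 17) = 1 - 43*((-3/4 - 2) + 17) = 1 - 43*(-11/4 + 17) = 1 - 43*57/4 = 1 - 2451/4 = -2447/4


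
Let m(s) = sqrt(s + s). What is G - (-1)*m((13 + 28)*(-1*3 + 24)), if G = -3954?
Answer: -3954 + sqrt(1722) ≈ -3912.5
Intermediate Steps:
m(s) = sqrt(2)*sqrt(s) (m(s) = sqrt(2*s) = sqrt(2)*sqrt(s))
G - (-1)*m((13 + 28)*(-1*3 + 24)) = -3954 - (-1)*sqrt(2)*sqrt((13 + 28)*(-1*3 + 24)) = -3954 - (-1)*sqrt(2)*sqrt(41*(-3 + 24)) = -3954 - (-1)*sqrt(2)*sqrt(41*21) = -3954 - (-1)*sqrt(2)*sqrt(861) = -3954 - (-1)*sqrt(1722) = -3954 + sqrt(1722)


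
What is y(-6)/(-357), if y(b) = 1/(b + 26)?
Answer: -1/7140 ≈ -0.00014006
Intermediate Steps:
y(b) = 1/(26 + b)
y(-6)/(-357) = 1/((26 - 6)*(-357)) = -1/357/20 = (1/20)*(-1/357) = -1/7140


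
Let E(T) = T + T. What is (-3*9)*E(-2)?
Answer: 108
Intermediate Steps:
E(T) = 2*T
(-3*9)*E(-2) = (-3*9)*(2*(-2)) = -27*(-4) = 108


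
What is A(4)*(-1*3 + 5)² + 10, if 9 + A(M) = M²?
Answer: 38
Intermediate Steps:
A(M) = -9 + M²
A(4)*(-1*3 + 5)² + 10 = (-9 + 4²)*(-1*3 + 5)² + 10 = (-9 + 16)*(-3 + 5)² + 10 = 7*2² + 10 = 7*4 + 10 = 28 + 10 = 38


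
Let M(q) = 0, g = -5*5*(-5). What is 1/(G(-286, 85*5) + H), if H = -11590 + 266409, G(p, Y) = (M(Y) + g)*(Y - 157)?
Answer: 1/288319 ≈ 3.4684e-6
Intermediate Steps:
g = 125 (g = -25*(-5) = 125)
G(p, Y) = -19625 + 125*Y (G(p, Y) = (0 + 125)*(Y - 157) = 125*(-157 + Y) = -19625 + 125*Y)
H = 254819
1/(G(-286, 85*5) + H) = 1/((-19625 + 125*(85*5)) + 254819) = 1/((-19625 + 125*425) + 254819) = 1/((-19625 + 53125) + 254819) = 1/(33500 + 254819) = 1/288319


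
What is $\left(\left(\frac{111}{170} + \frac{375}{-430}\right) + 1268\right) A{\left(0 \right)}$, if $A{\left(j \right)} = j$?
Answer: $0$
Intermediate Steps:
$\left(\left(\frac{111}{170} + \frac{375}{-430}\right) + 1268\right) A{\left(0 \right)} = \left(\left(\frac{111}{170} + \frac{375}{-430}\right) + 1268\right) 0 = \left(\left(111 \cdot \frac{1}{170} + 375 \left(- \frac{1}{430}\right)\right) + 1268\right) 0 = \left(\left(\frac{111}{170} - \frac{75}{86}\right) + 1268\right) 0 = \left(- \frac{801}{3655} + 1268\right) 0 = \frac{4633739}{3655} \cdot 0 = 0$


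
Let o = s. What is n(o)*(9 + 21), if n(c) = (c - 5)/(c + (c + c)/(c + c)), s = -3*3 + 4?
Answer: 75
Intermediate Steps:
s = -5 (s = -9 + 4 = -5)
o = -5
n(c) = (-5 + c)/(1 + c) (n(c) = (-5 + c)/(c + (2*c)/((2*c))) = (-5 + c)/(c + (2*c)*(1/(2*c))) = (-5 + c)/(c + 1) = (-5 + c)/(1 + c))
n(o)*(9 + 21) = ((-5 - 5)/(1 - 5))*(9 + 21) = (-10/(-4))*30 = -1/4*(-10)*30 = (5/2)*30 = 75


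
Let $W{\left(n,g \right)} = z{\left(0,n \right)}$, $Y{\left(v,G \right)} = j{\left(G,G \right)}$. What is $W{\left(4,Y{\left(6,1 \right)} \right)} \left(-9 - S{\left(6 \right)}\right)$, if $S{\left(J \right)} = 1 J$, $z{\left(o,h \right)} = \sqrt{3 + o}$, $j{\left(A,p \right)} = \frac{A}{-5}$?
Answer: $- 15 \sqrt{3} \approx -25.981$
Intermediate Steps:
$j{\left(A,p \right)} = - \frac{A}{5}$ ($j{\left(A,p \right)} = A \left(- \frac{1}{5}\right) = - \frac{A}{5}$)
$Y{\left(v,G \right)} = - \frac{G}{5}$
$S{\left(J \right)} = J$
$W{\left(n,g \right)} = \sqrt{3}$ ($W{\left(n,g \right)} = \sqrt{3 + 0} = \sqrt{3}$)
$W{\left(4,Y{\left(6,1 \right)} \right)} \left(-9 - S{\left(6 \right)}\right) = \sqrt{3} \left(-9 - 6\right) = \sqrt{3} \left(-15\right) = - 15 \sqrt{3}$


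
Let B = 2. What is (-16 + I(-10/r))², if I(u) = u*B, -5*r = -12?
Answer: 5329/9 ≈ 592.11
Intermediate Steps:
r = 12/5 (r = -⅕*(-12) = 12/5 ≈ 2.4000)
I(u) = 2*u (I(u) = u*2 = 2*u)
(-16 + I(-10/r))² = (-16 + 2*(-10/12/5))² = (-16 + 2*(-10*5/12))² = (-16 + 2*(-25/6))² = (-16 - 25/3)² = (-73/3)² = 5329/9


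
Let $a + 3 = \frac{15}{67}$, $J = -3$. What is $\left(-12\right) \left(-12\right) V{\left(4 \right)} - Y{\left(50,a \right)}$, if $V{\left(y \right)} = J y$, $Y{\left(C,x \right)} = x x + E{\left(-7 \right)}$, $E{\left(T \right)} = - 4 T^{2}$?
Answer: $- \frac{6911744}{4489} \approx -1539.7$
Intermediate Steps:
$a = - \frac{186}{67}$ ($a = -3 + \frac{15}{67} = - \frac{186}{67} \approx -2.7761$)
$Y{\left(C,x \right)} = -196 + x^{2}$ ($Y{\left(C,x \right)} = x x - 4 \left(-7\right)^{2} = x^{2} - 196 = -196 + x^{2}$)
$V{\left(y \right)} = - 3 y$
$\left(-12\right) \left(-12\right) V{\left(4 \right)} - Y{\left(50,a \right)} = \left(-12\right) \left(-12\right) \left(\left(-3\right) 4\right) - \left(-196 + \left(- \frac{186}{67}\right)^{2}\right) = 144 \left(-12\right) - \left(-196 + \frac{34596}{4489}\right) = -1728 - - \frac{845248}{4489} = -1728 + \frac{845248}{4489} = - \frac{6911744}{4489}$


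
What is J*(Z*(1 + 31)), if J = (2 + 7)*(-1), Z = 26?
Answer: -7488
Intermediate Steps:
J = -9 (J = 9*(-1) = -9)
J*(Z*(1 + 31)) = -234*(1 + 31) = -234*32 = -9*832 = -7488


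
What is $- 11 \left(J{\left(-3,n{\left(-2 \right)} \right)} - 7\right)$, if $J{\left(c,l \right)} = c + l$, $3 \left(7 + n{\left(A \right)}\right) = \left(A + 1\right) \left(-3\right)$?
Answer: $176$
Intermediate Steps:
$n{\left(A \right)} = -8 - A$ ($n{\left(A \right)} = -7 + \frac{\left(A + 1\right) \left(-3\right)}{3} = -7 + \frac{\left(1 + A\right) \left(-3\right)}{3} = -7 + \frac{-3 - 3 A}{3} = -7 - \left(1 + A\right) = -8 - A$)
$- 11 \left(J{\left(-3,n{\left(-2 \right)} \right)} - 7\right) = - 11 \left(\left(-3 - 6\right) - 7\right) = - 11 \left(-9 - 7\right) = \left(-11\right) \left(-16\right) = 176$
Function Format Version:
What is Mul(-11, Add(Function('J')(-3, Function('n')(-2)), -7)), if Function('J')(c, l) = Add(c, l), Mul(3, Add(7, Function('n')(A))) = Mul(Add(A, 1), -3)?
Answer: 176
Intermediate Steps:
Function('n')(A) = Add(-8, Mul(-1, A)) (Function('n')(A) = Add(-7, Mul(Rational(1, 3), Mul(Add(A, 1), -3))) = Add(-7, Mul(Rational(1, 3), Mul(Add(1, A), -3))) = Add(-7, Mul(Rational(1, 3), Add(-3, Mul(-3, A)))) = Add(-7, Add(-1, Mul(-1, A))) = Add(-8, Mul(-1, A)))
Mul(-11, Add(Function('J')(-3, Function('n')(-2)), -7)) = Mul(-11, Add(Add(-3, Add(-8, Mul(-1, -2))), -7)) = Mul(-11, Add(Add(-3, Add(-8, 2)), -7)) = Mul(-11, Add(Add(-3, -6), -7)) = Mul(-11, Add(-9, -7)) = Mul(-11, -16) = 176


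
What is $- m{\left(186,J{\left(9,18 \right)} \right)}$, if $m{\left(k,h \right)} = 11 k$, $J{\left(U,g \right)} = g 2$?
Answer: $-2046$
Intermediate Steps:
$J{\left(U,g \right)} = 2 g$
$- m{\left(186,J{\left(9,18 \right)} \right)} = - 11 \cdot 186 = \left(-1\right) 2046 = -2046$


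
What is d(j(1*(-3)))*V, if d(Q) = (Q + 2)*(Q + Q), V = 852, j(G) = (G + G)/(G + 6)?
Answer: 0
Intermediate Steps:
j(G) = 2*G/(6 + G) (j(G) = (2*G)/(6 + G) = 2*G/(6 + G))
d(Q) = 2*Q*(2 + Q) (d(Q) = (2 + Q)*(2*Q) = 2*Q*(2 + Q))
d(j(1*(-3)))*V = (2*(2*(1*(-3))/(6 + 1*(-3)))*(2 + 2*(1*(-3))/(6 + 1*(-3))))*852 = (2*(2*(-3)/(6 - 3))*(2 + 2*(-3)/(6 - 3)))*852 = (2*(2*(-3)/3)*(2 + 2*(-3)/3))*852 = (2*(2*(-3)*(⅓))*(2 + 2*(-3)*(⅓)))*852 = (2*(-2)*(2 - 2))*852 = (2*(-2)*0)*852 = 0*852 = 0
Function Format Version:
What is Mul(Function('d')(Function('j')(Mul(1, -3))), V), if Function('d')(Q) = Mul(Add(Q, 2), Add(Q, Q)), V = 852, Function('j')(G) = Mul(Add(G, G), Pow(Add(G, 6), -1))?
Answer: 0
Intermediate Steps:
Function('j')(G) = Mul(2, G, Pow(Add(6, G), -1)) (Function('j')(G) = Mul(Mul(2, G), Pow(Add(6, G), -1)) = Mul(2, G, Pow(Add(6, G), -1)))
Function('d')(Q) = Mul(2, Q, Add(2, Q)) (Function('d')(Q) = Mul(Add(2, Q), Mul(2, Q)) = Mul(2, Q, Add(2, Q)))
Mul(Function('d')(Function('j')(Mul(1, -3))), V) = Mul(Mul(2, Mul(2, Mul(1, -3), Pow(Add(6, Mul(1, -3)), -1)), Add(2, Mul(2, Mul(1, -3), Pow(Add(6, Mul(1, -3)), -1)))), 852) = Mul(Mul(2, Mul(2, -3, Pow(Add(6, -3), -1)), Add(2, Mul(2, -3, Pow(Add(6, -3), -1)))), 852) = Mul(Mul(2, Mul(2, -3, Pow(3, -1)), Add(2, Mul(2, -3, Pow(3, -1)))), 852) = Mul(Mul(2, Mul(2, -3, Rational(1, 3)), Add(2, Mul(2, -3, Rational(1, 3)))), 852) = Mul(Mul(2, -2, Add(2, -2)), 852) = Mul(Mul(2, -2, 0), 852) = Mul(0, 852) = 0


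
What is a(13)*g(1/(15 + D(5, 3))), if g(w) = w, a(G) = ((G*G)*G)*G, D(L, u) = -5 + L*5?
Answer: 28561/35 ≈ 816.03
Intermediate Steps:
D(L, u) = -5 + 5*L
a(G) = G⁴ (a(G) = (G²*G)*G = G³*G = G⁴)
a(13)*g(1/(15 + D(5, 3))) = 13⁴/(15 + (-5 + 5*5)) = 28561/(15 + (-5 + 25)) = 28561/(15 + 20) = 28561/35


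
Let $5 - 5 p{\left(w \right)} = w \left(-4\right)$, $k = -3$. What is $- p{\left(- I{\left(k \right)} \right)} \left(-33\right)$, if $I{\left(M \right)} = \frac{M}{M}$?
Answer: $\frac{33}{5} \approx 6.6$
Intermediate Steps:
$I{\left(M \right)} = 1$
$p{\left(w \right)} = 1 + \frac{4 w}{5}$ ($p{\left(w \right)} = 1 - \frac{w \left(-4\right)}{5} = 1 - \frac{\left(-4\right) w}{5} = 1 + \frac{4 w}{5}$)
$- p{\left(- I{\left(k \right)} \right)} \left(-33\right) = - \left(1 + \frac{4 \left(\left(-1\right) 1\right)}{5}\right) \left(-33\right) = - \left(1 + \frac{4}{5} \left(-1\right)\right) \left(-33\right) = - \left(1 - \frac{4}{5}\right) \left(-33\right) = - \frac{-33}{5} = \left(-1\right) \left(- \frac{33}{5}\right) = \frac{33}{5}$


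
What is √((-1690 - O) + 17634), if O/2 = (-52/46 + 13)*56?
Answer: 2*√1932782/23 ≈ 120.89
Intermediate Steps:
O = 30576/23 (O = 2*((-52/46 + 13)*56) = 2*((-52*1/46 + 13)*56) = 2*((-26/23 + 13)*56) = 2*((273/23)*56) = 2*(15288/23) = 30576/23 ≈ 1329.4)
√((-1690 - O) + 17634) = √((-1690 - 1*30576/23) + 17634) = √((-1690 - 30576/23) + 17634) = √(-69446/23 + 17634) = √(336136/23) = 2*√1932782/23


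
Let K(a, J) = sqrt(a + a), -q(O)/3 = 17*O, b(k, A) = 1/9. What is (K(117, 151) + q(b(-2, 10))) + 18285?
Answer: 54838/3 + 3*sqrt(26) ≈ 18295.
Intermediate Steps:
b(k, A) = 1/9
q(O) = -51*O
K(a, J) = sqrt(2)*sqrt(a) (K(a, J) = sqrt(2*a) = sqrt(2)*sqrt(a))
(K(117, 151) + q(b(-2, 10))) + 18285 = (sqrt(2)*sqrt(117) - 51*1/9) + 18285 = (sqrt(2)*(3*sqrt(13)) - 17/3) + 18285 = (3*sqrt(26) - 17/3) + 18285 = (-17/3 + 3*sqrt(26)) + 18285 = 54838/3 + 3*sqrt(26)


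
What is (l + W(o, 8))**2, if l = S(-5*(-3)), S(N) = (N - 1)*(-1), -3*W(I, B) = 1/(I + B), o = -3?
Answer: 44521/225 ≈ 197.87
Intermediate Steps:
W(I, B) = -1/(3*(B + I)) (W(I, B) = -1/(3*(I + B)) = -1/(3*(B + I)))
S(N) = 1 - N (S(N) = (-1 + N)*(-1) = 1 - N)
l = -14 (l = 1 - (-5)*(-3) = 1 - 1*15 = 1 - 15 = -14)
(l + W(o, 8))**2 = (-14 - 1/(3*8 + 3*(-3)))**2 = (-14 - 1/(24 - 9))**2 = (-14 - 1/15)**2 = (-211/15)**2 = 44521/225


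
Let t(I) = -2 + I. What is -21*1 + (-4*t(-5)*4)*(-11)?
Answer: -1253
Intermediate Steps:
-21*1 + (-4*t(-5)*4)*(-11) = -21*1 + (-4*(-2 - 5)*4)*(-11) = -21 + (-4*(-7)*4)*(-11) = -21 + (28*4)*(-11) = -21 + 112*(-11) = -21 - 1232 = -1253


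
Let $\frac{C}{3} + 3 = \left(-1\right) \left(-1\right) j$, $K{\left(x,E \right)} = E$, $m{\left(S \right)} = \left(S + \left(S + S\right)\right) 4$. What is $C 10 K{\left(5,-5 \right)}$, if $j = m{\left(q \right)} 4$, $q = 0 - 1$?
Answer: $7650$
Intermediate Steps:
$q = -1$
$m{\left(S \right)} = 12 S$ ($m{\left(S \right)} = \left(S + 2 S\right) 4 = 3 S 4 = 12 S$)
$j = -48$ ($j = 12 \left(-1\right) 4 = \left(-12\right) 4 = -48$)
$C = -153$ ($C = -9 + 3 \left(-1\right) \left(-1\right) \left(-48\right) = -9 + 3 \cdot 1 \left(-48\right) = -9 + 3 \left(-48\right) = -9 - 144 = -153$)
$C 10 K{\left(5,-5 \right)} = \left(-153\right) 10 \left(-5\right) = \left(-1530\right) \left(-5\right) = 7650$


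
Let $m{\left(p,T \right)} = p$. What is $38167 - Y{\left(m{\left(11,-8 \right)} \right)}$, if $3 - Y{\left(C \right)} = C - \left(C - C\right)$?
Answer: $38175$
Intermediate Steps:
$Y{\left(C \right)} = 3 - C$ ($Y{\left(C \right)} = 3 - \left(C - \left(C - C\right)\right) = 3 - \left(C - 0\right) = 3 - \left(C + 0\right) = 3 - C$)
$38167 - Y{\left(m{\left(11,-8 \right)} \right)} = 38167 - \left(3 - 11\right) = 38167 - -8 = 38167 + 8 = 38175$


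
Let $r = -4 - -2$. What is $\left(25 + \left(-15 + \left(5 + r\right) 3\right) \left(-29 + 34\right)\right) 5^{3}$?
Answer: $-625$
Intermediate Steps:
$r = -2$ ($r = -4 + 2 = -2$)
$\left(25 + \left(-15 + \left(5 + r\right) 3\right) \left(-29 + 34\right)\right) 5^{3} = \left(25 + \left(-15 + \left(5 - 2\right) 3\right) \left(-29 + 34\right)\right) 5^{3} = \left(25 + \left(-15 + 3 \cdot 3\right) 5\right) 125 = \left(25 + \left(-15 + 9\right) 5\right) 125 = \left(25 - 30\right) 125 = \left(-5\right) 125 = -625$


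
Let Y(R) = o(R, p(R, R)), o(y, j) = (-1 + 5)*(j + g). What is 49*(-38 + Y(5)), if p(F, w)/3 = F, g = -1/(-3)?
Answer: 3430/3 ≈ 1143.3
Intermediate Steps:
g = ⅓ (g = -1*(-⅓) = ⅓ ≈ 0.33333)
p(F, w) = 3*F
o(y, j) = 4/3 + 4*j (o(y, j) = (-1 + 5)*(j + ⅓) = 4*(⅓ + j) = 4/3 + 4*j)
Y(R) = 4/3 + 12*R (Y(R) = 4/3 + 4*(3*R) = 4/3 + 12*R)
49*(-38 + Y(5)) = 49*(-38 + (4/3 + 12*5)) = 49*(-38 + (4/3 + 60)) = 49*(-38 + 184/3) = 49*(70/3) = 3430/3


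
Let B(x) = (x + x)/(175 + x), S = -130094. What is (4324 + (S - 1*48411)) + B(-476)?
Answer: -7489647/43 ≈ -1.7418e+5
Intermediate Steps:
B(x) = 2*x/(175 + x) (B(x) = (2*x)/(175 + x) = 2*x/(175 + x))
(4324 + (S - 1*48411)) + B(-476) = (4324 + (-130094 - 1*48411)) + 2*(-476)/(175 - 476) = (4324 + (-130094 - 48411)) + 2*(-476)/(-301) = (4324 - 178505) + 2*(-476)*(-1/301) = -174181 + 136/43 = -7489647/43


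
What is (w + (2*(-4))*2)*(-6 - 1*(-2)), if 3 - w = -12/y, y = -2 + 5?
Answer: 36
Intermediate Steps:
y = 3
w = 7 (w = 3 - (-12)/3 = 3 - 1*(-4) = 3 + 4 = 7)
(w + (2*(-4))*2)*(-6 - 1*(-2)) = (7 + (2*(-4))*2)*(-6 - 1*(-2)) = (7 - 8*2)*(-6 + 2) = (7 - 16)*(-4) = -9*(-4) = 36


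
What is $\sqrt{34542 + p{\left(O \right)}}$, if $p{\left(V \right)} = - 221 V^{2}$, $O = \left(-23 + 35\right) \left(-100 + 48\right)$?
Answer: $3 i \sqrt{9557506} \approx 9274.6 i$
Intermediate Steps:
$O = -624$ ($O = 12 \left(-52\right) = -624$)
$\sqrt{34542 + p{\left(O \right)}} = \sqrt{34542 - 221 \left(-624\right)^{2}} = \sqrt{34542 - 86052096} = \sqrt{-86017554} = 3 i \sqrt{9557506}$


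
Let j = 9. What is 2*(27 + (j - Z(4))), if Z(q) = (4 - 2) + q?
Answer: 60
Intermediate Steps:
Z(q) = 2 + q
2*(27 + (j - Z(4))) = 2*(27 + (9 - (2 + 4))) = 2*(27 + (9 - 1*6)) = 2*(27 + (9 - 6)) = 2*(27 + 3) = 2*30 = 60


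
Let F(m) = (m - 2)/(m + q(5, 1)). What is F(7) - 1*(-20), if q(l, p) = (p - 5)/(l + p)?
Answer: 395/19 ≈ 20.789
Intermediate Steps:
q(l, p) = (-5 + p)/(l + p)
F(m) = (-2 + m)/(-⅔ + m) (F(m) = (m - 2)/(m + (-5 + 1)/(5 + 1)) = (-2 + m)/(m - 4/6) = (-2 + m)/(m + (⅙)*(-4)) = (-2 + m)/(m - ⅔) = (-2 + m)/(-⅔ + m))
F(7) - 1*(-20) = 3*(-2 + 7)/(-2 + 3*7) - 1*(-20) = 3*5/(-2 + 21) + 20 = 3*5/19 + 20 = 3*(1/19)*5 + 20 = 15/19 + 20 = 395/19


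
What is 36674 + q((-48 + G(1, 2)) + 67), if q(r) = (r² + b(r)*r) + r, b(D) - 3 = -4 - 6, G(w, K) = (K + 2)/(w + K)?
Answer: 332689/9 ≈ 36965.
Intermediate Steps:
G(w, K) = (2 + K)/(K + w)
b(D) = -7 (b(D) = 3 + (-4 - 6) = 3 - 10 = -7)
q(r) = r² - 6*r (q(r) = (r² - 7*r) + r = r² - 6*r)
36674 + q((-48 + G(1, 2)) + 67) = 36674 + ((-48 + (2 + 2)/(2 + 1)) + 67)*(-6 + ((-48 + (2 + 2)/(2 + 1)) + 67)) = 36674 + ((-48 + 4/3) + 67)*(-6 + ((-48 + 4/3) + 67)) = 36674 + (-140/3 + 67)*(-6 + (-140/3 + 67)) = 36674 + 61*(-6 + 61/3)/3 = 36674 + (61/3)*(43/3) = 36674 + 2623/9 = 332689/9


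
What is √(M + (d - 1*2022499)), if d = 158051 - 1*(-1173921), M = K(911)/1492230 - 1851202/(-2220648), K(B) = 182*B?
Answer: I*√1462669000239834984616396315/46023855070 ≈ 830.98*I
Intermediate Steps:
M = 86961306671/92047710140 (M = (182*911)/1492230 - 1851202/(-2220648) = 165802*(1/1492230) - 1851202*(-1/2220648) = 82901/746115 + 925601/1110324 = 86961306671/92047710140 ≈ 0.94474)
d = 1331972 (d = 158051 + 1173921 = 1331972)
√(M + (d - 1*2022499)) = √(86961306671/92047710140 + (1331972 - 1*2022499)) = √(86961306671/92047710140 + (1331972 - 2022499)) = √(86961306671/92047710140 - 690527) = √(-63561342178537109/92047710140) = I*√1462669000239834984616396315/46023855070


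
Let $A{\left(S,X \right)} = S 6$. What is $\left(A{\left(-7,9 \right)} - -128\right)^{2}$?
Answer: $7396$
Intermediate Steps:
$A{\left(S,X \right)} = 6 S$
$\left(A{\left(-7,9 \right)} - -128\right)^{2} = \left(6 \left(-7\right) - -128\right)^{2} = \left(-42 + 128\right)^{2} = 86^{2} = 7396$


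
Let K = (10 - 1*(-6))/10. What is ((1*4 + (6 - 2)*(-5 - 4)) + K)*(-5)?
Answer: 152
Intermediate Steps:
K = 8/5 (K = (10 + 6)*(⅒) = 16*(⅒) = 8/5 ≈ 1.6000)
((1*4 + (6 - 2)*(-5 - 4)) + K)*(-5) = ((1*4 + (6 - 2)*(-5 - 4)) + 8/5)*(-5) = ((4 + 4*(-9)) + 8/5)*(-5) = ((4 - 36) + 8/5)*(-5) = (-32 + 8/5)*(-5) = -152/5*(-5) = 152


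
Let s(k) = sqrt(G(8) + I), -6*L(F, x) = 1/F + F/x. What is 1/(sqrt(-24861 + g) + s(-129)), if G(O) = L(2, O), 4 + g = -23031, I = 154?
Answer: 4/(sqrt(2462) + 8*I*sqrt(11974)) ≈ 0.00025816 - 0.0045547*I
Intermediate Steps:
L(F, x) = -1/(6*F) - F/(6*x) (L(F, x) = -(1/F + F/x)/6 = -1/(6*F) - F/(6*x))
g = -23035 (g = -4 - 23031 = -23035)
G(O) = (-4 - O)/(12*O) (G(O) = (1/6)*(-O - 1*2**2)/(2*O) = (1/6)*(1/2)*(-O - 1*4)/O = (1/6)*(1/2)*(-O - 4)/O = (1/6)*(1/2)*(-4 - O)/O = (-4 - O)/(12*O))
s(k) = sqrt(2462)/4 (s(k) = sqrt((1/12)*(-4 - 1*8)/8 + 154) = sqrt((1/12)*(1/8)*(-4 - 8) + 154) = sqrt((1/12)*(1/8)*(-12) + 154) = sqrt(-1/8 + 154) = sqrt(1231/8) = sqrt(2462)/4)
1/(sqrt(-24861 + g) + s(-129)) = 1/(sqrt(-24861 - 23035) + sqrt(2462)/4) = 1/(sqrt(-47896) + sqrt(2462)/4) = 1/(2*I*sqrt(11974) + sqrt(2462)/4) = 1/(sqrt(2462)/4 + 2*I*sqrt(11974))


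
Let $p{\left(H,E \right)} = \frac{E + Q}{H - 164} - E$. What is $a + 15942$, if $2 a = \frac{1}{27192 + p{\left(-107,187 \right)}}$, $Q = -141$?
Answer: $\frac{233336964427}{14636618} \approx 15942.0$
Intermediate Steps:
$p{\left(H,E \right)} = - E + \frac{-141 + E}{-164 + H}$ ($p{\left(H,E \right)} = \frac{E - 141}{H - 164} - E = \frac{-141 + E}{-164 + H} - E = - E + \frac{-141 + E}{-164 + H}$)
$a = \frac{271}{14636618}$ ($a = \frac{1}{2 \left(27192 + \frac{-141 + 165 \cdot 187 - 187 \left(-107\right)}{-164 - 107}\right)} = \frac{1}{2 \left(27192 + \frac{-141 + 30855 + 20009}{-271}\right)} = \frac{1}{2 \left(27192 - \frac{50723}{271}\right)} = \frac{1}{2 \cdot \frac{7318309}{271}} = \frac{1}{2} \cdot \frac{271}{7318309} = \frac{271}{14636618} \approx 1.8515 \cdot 10^{-5}$)
$a + 15942 = \frac{271}{14636618} + 15942 = \frac{233336964427}{14636618}$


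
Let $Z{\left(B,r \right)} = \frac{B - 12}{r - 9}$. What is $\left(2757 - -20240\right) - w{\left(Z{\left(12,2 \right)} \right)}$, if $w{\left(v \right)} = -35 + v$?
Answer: $23032$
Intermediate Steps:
$Z{\left(B,r \right)} = \frac{-12 + B}{-9 + r}$
$\left(2757 - -20240\right) - w{\left(Z{\left(12,2 \right)} \right)} = \left(2757 - -20240\right) - \left(-35 + \frac{-12 + 12}{-9 + 2}\right) = \left(2757 + 20240\right) - \left(-35 + \frac{1}{-7} \cdot 0\right) = 22997 - \left(-35 - 0\right) = 22997 - \left(-35 + 0\right) = 22997 - -35 = 22997 + 35 = 23032$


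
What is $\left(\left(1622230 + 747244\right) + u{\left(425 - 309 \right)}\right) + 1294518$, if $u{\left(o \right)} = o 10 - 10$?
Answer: $3665142$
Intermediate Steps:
$u{\left(o \right)} = -10 + 10 o$ ($u{\left(o \right)} = 10 o - 10 = -10 + 10 o$)
$\left(\left(1622230 + 747244\right) + u{\left(425 - 309 \right)}\right) + 1294518 = \left(\left(1622230 + 747244\right) - \left(10 - 10 \left(425 - 309\right)\right)\right) + 1294518 = \left(2369474 + \left(-10 + 10 \cdot 116\right)\right) + 1294518 = \left(2369474 + \left(-10 + 1160\right)\right) + 1294518 = \left(2369474 + 1150\right) + 1294518 = 2370624 + 1294518 = 3665142$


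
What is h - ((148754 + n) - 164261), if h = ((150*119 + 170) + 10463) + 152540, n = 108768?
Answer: 87762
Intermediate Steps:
h = 181023 (h = ((17850 + 170) + 10463) + 152540 = (18020 + 10463) + 152540 = 28483 + 152540 = 181023)
h - ((148754 + n) - 164261) = 181023 - ((148754 + 108768) - 164261) = 181023 - (257522 - 164261) = 181023 - 1*93261 = 181023 - 93261 = 87762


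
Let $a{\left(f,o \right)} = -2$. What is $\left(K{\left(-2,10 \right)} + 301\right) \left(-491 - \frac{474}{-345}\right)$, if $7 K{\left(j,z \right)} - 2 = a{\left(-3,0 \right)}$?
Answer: $- \frac{16948407}{115} \approx -1.4738 \cdot 10^{5}$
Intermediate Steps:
$K{\left(j,z \right)} = 0$ ($K{\left(j,z \right)} = \frac{2}{7} + \frac{1}{7} \left(-2\right) = \frac{2}{7} - \frac{2}{7} = 0$)
$\left(K{\left(-2,10 \right)} + 301\right) \left(-491 - \frac{474}{-345}\right) = \left(0 + 301\right) \left(-491 - \frac{474}{-345}\right) = 301 \left(-491 - - \frac{158}{115}\right) = 301 \left(-491 + \frac{158}{115}\right) = 301 \left(- \frac{56307}{115}\right) = - \frac{16948407}{115}$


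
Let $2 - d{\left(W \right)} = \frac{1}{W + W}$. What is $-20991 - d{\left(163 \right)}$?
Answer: $- \frac{6843717}{326} \approx -20993.0$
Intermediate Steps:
$d{\left(W \right)} = 2 - \frac{1}{2 W}$ ($d{\left(W \right)} = 2 - \frac{1}{W + W} = 2 - \frac{1}{2 W}$)
$-20991 - d{\left(163 \right)} = -20991 - \left(2 - \frac{1}{2 \cdot 163}\right) = -20991 - \left(2 - \frac{1}{326}\right) = -20991 - \frac{651}{326} = - \frac{6843717}{326}$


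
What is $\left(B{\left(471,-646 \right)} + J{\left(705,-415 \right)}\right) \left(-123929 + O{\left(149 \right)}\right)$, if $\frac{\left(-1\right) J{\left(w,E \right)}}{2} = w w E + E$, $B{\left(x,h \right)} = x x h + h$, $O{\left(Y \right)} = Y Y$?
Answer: $-27387379807744$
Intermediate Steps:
$O{\left(Y \right)} = Y^{2}$
$B{\left(x,h \right)} = h + h x^{2}$ ($B{\left(x,h \right)} = x^{2} h + h = h x^{2} + h = h + h x^{2}$)
$J{\left(w,E \right)} = - 2 E - 2 E w^{2}$ ($J{\left(w,E \right)} = - 2 \left(w w E + E\right) = - 2 \left(w^{2} E + E\right) = - 2 \left(E w^{2} + E\right) = - 2 \left(E + E w^{2}\right) = - 2 E - 2 E w^{2}$)
$\left(B{\left(471,-646 \right)} + J{\left(705,-415 \right)}\right) \left(-123929 + O{\left(149 \right)}\right) = \left(- 646 \left(1 + 471^{2}\right) - - 830 \left(1 + 705^{2}\right)\right) \left(-123929 + 149^{2}\right) = \left(- 646 \left(1 + 221841\right) - - 830 \left(1 + 497025\right)\right) \left(-123929 + 22201\right) = \left(\left(-646\right) 221842 - \left(-830\right) 497026\right) \left(-101728\right) = \left(-143309932 + 412531580\right) \left(-101728\right) = 269221648 \left(-101728\right) = -27387379807744$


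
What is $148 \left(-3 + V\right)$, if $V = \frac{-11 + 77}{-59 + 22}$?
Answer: $-708$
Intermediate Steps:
$V = - \frac{66}{37}$ ($V = \frac{66}{-37} = 66 \left(- \frac{1}{37}\right) = - \frac{66}{37} \approx -1.7838$)
$148 \left(-3 + V\right) = 148 \left(-3 - \frac{66}{37}\right) = 148 \left(- \frac{177}{37}\right) = -708$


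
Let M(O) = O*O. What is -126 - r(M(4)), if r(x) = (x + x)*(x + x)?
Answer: -1150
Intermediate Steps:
M(O) = O**2
r(x) = 4*x**2 (r(x) = (2*x)*(2*x) = 4*x**2)
-126 - r(M(4)) = -126 - 4*(4**2)**2 = -126 - 4*16**2 = -126 - 4*256 = -126 - 1*1024 = -126 - 1024 = -1150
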